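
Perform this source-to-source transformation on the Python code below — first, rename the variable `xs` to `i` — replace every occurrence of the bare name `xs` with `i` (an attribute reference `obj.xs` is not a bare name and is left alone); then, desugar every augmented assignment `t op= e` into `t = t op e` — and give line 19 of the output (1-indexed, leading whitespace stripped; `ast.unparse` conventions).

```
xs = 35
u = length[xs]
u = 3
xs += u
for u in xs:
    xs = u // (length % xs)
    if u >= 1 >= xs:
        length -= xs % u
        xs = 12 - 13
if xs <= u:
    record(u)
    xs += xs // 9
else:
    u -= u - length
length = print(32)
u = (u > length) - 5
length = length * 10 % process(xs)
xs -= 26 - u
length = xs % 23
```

Transformed code:
i = 35
u = length[i]
u = 3
i = i + u
for u in i:
    i = u // (length % i)
    if u >= 1 >= i:
        length = length - i % u
        i = 12 - 13
if i <= u:
    record(u)
    i = i + i // 9
else:
    u = u - (u - length)
length = print(32)
u = (u > length) - 5
length = length * 10 % process(i)
i = i - (26 - u)
length = i % 23

length = i % 23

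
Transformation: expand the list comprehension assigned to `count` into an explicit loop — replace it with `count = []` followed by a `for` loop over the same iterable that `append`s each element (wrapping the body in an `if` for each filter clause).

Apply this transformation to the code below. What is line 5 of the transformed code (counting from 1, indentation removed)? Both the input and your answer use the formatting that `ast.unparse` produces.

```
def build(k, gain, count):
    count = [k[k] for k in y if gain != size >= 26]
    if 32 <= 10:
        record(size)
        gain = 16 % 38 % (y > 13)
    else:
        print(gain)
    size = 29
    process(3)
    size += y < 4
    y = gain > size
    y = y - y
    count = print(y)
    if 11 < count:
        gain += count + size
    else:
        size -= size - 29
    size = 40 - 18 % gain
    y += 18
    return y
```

count.append(k[k])

Transformed code:
def build(k, gain, count):
    count = []
    for k in y:
        if gain != size >= 26:
            count.append(k[k])
    if 32 <= 10:
        record(size)
        gain = 16 % 38 % (y > 13)
    else:
        print(gain)
    size = 29
    process(3)
    size += y < 4
    y = gain > size
    y = y - y
    count = print(y)
    if 11 < count:
        gain += count + size
    else:
        size -= size - 29
    size = 40 - 18 % gain
    y += 18
    return y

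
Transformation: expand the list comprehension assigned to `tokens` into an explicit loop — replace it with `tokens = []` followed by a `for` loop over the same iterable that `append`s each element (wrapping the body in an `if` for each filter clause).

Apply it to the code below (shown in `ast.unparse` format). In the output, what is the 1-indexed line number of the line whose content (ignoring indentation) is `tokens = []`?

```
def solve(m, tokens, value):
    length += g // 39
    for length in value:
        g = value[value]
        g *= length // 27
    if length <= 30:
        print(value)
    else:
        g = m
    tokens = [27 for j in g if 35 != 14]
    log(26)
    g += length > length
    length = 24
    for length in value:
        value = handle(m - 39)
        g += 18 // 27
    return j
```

10

Transformed code:
def solve(m, tokens, value):
    length += g // 39
    for length in value:
        g = value[value]
        g *= length // 27
    if length <= 30:
        print(value)
    else:
        g = m
    tokens = []
    for j in g:
        if 35 != 14:
            tokens.append(27)
    log(26)
    g += length > length
    length = 24
    for length in value:
        value = handle(m - 39)
        g += 18 // 27
    return j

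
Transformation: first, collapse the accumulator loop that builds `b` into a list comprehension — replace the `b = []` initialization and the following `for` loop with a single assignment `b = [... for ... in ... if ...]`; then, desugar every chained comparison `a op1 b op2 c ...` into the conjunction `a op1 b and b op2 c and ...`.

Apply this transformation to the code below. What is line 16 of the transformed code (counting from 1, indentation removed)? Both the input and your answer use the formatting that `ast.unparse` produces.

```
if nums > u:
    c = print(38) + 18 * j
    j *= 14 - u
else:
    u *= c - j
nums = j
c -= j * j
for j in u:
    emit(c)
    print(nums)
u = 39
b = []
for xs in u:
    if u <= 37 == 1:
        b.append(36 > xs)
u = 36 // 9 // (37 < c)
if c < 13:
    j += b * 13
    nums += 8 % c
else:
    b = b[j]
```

Transformed code:
if nums > u:
    c = print(38) + 18 * j
    j *= 14 - u
else:
    u *= c - j
nums = j
c -= j * j
for j in u:
    emit(c)
    print(nums)
u = 39
b = [36 > xs for xs in u if u <= 37 and 37 == 1]
u = 36 // 9 // (37 < c)
if c < 13:
    j += b * 13
    nums += 8 % c
else:
    b = b[j]

nums += 8 % c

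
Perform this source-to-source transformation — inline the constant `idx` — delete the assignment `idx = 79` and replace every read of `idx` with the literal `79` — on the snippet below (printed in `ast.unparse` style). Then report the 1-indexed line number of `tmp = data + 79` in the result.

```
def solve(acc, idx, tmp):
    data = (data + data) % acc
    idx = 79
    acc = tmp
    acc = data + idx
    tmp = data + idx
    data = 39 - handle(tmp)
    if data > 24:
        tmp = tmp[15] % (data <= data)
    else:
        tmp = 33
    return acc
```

5

Transformed code:
def solve(acc, idx, tmp):
    data = (data + data) % acc
    acc = tmp
    acc = data + 79
    tmp = data + 79
    data = 39 - handle(tmp)
    if data > 24:
        tmp = tmp[15] % (data <= data)
    else:
        tmp = 33
    return acc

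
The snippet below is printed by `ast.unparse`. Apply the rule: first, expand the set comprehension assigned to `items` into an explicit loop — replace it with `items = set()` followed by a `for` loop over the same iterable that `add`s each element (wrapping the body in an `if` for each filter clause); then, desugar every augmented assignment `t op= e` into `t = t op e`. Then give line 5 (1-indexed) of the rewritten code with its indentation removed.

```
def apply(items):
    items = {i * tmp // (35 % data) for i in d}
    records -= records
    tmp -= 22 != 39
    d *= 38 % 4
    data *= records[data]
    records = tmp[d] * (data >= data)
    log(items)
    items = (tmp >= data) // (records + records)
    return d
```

Transformed code:
def apply(items):
    items = set()
    for i in d:
        items.add(i * tmp // (35 % data))
    records = records - records
    tmp = tmp - (22 != 39)
    d = d * (38 % 4)
    data = data * records[data]
    records = tmp[d] * (data >= data)
    log(items)
    items = (tmp >= data) // (records + records)
    return d

records = records - records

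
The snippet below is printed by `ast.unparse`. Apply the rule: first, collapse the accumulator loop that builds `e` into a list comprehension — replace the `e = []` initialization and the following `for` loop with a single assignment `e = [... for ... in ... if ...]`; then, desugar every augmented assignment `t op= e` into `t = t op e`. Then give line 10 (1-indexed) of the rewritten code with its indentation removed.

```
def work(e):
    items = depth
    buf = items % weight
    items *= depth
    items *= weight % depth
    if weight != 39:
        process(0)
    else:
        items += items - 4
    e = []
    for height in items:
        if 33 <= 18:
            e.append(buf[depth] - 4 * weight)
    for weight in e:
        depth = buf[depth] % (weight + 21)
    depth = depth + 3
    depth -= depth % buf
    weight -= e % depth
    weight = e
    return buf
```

Transformed code:
def work(e):
    items = depth
    buf = items % weight
    items = items * depth
    items = items * (weight % depth)
    if weight != 39:
        process(0)
    else:
        items = items + (items - 4)
    e = [buf[depth] - 4 * weight for height in items if 33 <= 18]
    for weight in e:
        depth = buf[depth] % (weight + 21)
    depth = depth + 3
    depth = depth - depth % buf
    weight = weight - e % depth
    weight = e
    return buf

e = [buf[depth] - 4 * weight for height in items if 33 <= 18]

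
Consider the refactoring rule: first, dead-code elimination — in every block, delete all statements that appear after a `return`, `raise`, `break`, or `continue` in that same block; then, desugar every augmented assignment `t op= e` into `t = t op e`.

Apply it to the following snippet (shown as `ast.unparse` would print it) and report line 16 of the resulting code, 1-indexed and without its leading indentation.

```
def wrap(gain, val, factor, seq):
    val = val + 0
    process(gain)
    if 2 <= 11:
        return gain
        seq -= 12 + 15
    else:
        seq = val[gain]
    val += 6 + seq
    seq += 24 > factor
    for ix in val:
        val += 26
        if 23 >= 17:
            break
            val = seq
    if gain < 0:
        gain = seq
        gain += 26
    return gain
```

gain = gain + 26

Transformed code:
def wrap(gain, val, factor, seq):
    val = val + 0
    process(gain)
    if 2 <= 11:
        return gain
    else:
        seq = val[gain]
    val = val + (6 + seq)
    seq = seq + (24 > factor)
    for ix in val:
        val = val + 26
        if 23 >= 17:
            break
    if gain < 0:
        gain = seq
        gain = gain + 26
    return gain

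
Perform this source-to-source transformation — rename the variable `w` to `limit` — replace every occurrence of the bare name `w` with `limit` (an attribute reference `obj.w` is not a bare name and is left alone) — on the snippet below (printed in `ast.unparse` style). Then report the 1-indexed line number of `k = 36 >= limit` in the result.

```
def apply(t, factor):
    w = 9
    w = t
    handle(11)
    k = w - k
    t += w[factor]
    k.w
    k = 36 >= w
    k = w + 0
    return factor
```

Transformed code:
def apply(t, factor):
    limit = 9
    limit = t
    handle(11)
    k = limit - k
    t += limit[factor]
    k.w
    k = 36 >= limit
    k = limit + 0
    return factor

8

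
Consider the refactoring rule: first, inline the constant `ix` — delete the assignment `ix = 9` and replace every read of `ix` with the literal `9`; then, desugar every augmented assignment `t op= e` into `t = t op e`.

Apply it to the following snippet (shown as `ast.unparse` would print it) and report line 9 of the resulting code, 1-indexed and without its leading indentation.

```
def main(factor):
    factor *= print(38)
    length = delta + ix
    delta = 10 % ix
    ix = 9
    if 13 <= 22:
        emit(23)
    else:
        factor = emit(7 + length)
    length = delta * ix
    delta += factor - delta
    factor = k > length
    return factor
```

Transformed code:
def main(factor):
    factor = factor * print(38)
    length = delta + 9
    delta = 10 % 9
    if 13 <= 22:
        emit(23)
    else:
        factor = emit(7 + length)
    length = delta * 9
    delta = delta + (factor - delta)
    factor = k > length
    return factor

length = delta * 9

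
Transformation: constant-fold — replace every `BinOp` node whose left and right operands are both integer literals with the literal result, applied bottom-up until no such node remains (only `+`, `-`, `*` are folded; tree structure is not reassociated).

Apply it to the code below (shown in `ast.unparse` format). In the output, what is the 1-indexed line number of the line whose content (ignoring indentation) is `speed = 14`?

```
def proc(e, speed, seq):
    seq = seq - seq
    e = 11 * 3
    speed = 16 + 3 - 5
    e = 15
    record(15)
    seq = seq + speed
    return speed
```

Transformed code:
def proc(e, speed, seq):
    seq = seq - seq
    e = 33
    speed = 14
    e = 15
    record(15)
    seq = seq + speed
    return speed

4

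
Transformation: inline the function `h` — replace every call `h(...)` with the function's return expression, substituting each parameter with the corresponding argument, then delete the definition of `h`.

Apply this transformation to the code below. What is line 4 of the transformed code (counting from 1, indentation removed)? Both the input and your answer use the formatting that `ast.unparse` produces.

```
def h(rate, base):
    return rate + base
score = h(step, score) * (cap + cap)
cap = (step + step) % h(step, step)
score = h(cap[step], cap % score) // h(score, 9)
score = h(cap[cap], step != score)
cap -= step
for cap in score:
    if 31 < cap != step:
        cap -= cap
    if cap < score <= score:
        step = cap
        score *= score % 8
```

Transformed code:
score = (step + score) * (cap + cap)
cap = (step + step) % (step + step)
score = (cap[step] + cap % score) // (score + 9)
score = cap[cap] + (step != score)
cap -= step
for cap in score:
    if 31 < cap != step:
        cap -= cap
    if cap < score <= score:
        step = cap
        score *= score % 8

score = cap[cap] + (step != score)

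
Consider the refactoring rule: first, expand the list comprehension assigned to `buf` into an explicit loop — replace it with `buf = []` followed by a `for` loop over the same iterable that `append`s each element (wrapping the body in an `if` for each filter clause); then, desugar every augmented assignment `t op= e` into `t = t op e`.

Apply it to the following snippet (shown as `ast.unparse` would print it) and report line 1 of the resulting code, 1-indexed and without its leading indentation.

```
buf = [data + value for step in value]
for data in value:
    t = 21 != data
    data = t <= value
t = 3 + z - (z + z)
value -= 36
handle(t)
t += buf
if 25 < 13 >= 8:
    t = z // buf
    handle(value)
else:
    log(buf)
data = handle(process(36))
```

buf = []

Transformed code:
buf = []
for step in value:
    buf.append(data + value)
for data in value:
    t = 21 != data
    data = t <= value
t = 3 + z - (z + z)
value = value - 36
handle(t)
t = t + buf
if 25 < 13 >= 8:
    t = z // buf
    handle(value)
else:
    log(buf)
data = handle(process(36))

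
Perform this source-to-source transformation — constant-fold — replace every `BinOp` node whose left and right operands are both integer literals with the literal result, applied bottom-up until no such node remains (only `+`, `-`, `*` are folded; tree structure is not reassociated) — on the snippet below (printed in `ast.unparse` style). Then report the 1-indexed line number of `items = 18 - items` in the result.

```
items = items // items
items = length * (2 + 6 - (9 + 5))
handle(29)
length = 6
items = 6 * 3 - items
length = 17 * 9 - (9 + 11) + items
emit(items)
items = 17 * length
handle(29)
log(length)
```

5

Transformed code:
items = items // items
items = length * -6
handle(29)
length = 6
items = 18 - items
length = 133 + items
emit(items)
items = 17 * length
handle(29)
log(length)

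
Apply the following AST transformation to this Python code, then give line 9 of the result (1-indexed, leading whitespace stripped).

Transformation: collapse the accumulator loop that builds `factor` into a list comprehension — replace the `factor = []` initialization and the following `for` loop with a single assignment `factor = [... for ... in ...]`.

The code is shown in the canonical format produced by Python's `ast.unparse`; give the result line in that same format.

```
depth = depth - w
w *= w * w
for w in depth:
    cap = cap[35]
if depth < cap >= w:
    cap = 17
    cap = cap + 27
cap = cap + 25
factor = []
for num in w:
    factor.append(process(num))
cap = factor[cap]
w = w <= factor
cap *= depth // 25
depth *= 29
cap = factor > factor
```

factor = [process(num) for num in w]

Transformed code:
depth = depth - w
w *= w * w
for w in depth:
    cap = cap[35]
if depth < cap >= w:
    cap = 17
    cap = cap + 27
cap = cap + 25
factor = [process(num) for num in w]
cap = factor[cap]
w = w <= factor
cap *= depth // 25
depth *= 29
cap = factor > factor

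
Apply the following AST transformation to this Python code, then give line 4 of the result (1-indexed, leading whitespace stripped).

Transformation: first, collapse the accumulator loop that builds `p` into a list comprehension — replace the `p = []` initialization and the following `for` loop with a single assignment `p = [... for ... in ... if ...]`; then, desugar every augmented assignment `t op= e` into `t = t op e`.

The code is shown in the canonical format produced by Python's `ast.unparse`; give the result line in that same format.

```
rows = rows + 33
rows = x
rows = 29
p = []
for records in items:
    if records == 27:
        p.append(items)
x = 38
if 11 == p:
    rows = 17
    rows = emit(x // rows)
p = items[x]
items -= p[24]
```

Transformed code:
rows = rows + 33
rows = x
rows = 29
p = [items for records in items if records == 27]
x = 38
if 11 == p:
    rows = 17
    rows = emit(x // rows)
p = items[x]
items = items - p[24]

p = [items for records in items if records == 27]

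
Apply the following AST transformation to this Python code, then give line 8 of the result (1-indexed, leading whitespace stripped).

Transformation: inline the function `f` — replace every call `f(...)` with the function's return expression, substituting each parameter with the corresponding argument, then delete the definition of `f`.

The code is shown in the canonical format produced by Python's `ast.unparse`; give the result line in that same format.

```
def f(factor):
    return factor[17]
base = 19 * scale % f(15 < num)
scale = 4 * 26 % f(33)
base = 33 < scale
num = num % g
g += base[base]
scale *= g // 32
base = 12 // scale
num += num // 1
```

Transformed code:
base = 19 * scale % (15 < num)[17]
scale = 4 * 26 % 33[17]
base = 33 < scale
num = num % g
g += base[base]
scale *= g // 32
base = 12 // scale
num += num // 1

num += num // 1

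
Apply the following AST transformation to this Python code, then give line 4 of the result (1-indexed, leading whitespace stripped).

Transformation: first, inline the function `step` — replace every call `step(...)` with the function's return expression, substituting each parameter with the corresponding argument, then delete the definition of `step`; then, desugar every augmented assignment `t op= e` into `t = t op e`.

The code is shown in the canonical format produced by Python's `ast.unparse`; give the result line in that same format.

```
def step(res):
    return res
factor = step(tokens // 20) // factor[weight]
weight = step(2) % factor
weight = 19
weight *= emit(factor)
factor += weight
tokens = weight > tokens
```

weight = weight * emit(factor)

Transformed code:
factor = tokens // 20 // factor[weight]
weight = 2 % factor
weight = 19
weight = weight * emit(factor)
factor = factor + weight
tokens = weight > tokens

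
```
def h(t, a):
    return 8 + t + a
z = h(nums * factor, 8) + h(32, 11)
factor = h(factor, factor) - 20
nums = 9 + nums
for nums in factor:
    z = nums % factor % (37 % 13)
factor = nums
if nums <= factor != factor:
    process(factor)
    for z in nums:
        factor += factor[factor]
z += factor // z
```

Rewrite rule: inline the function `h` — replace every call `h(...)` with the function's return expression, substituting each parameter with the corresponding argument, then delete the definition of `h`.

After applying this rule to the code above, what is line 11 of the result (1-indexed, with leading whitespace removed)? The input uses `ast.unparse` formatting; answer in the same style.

z += factor // z

Transformed code:
z = 8 + nums * factor + 8 + (8 + 32 + 11)
factor = 8 + factor + factor - 20
nums = 9 + nums
for nums in factor:
    z = nums % factor % (37 % 13)
factor = nums
if nums <= factor != factor:
    process(factor)
    for z in nums:
        factor += factor[factor]
z += factor // z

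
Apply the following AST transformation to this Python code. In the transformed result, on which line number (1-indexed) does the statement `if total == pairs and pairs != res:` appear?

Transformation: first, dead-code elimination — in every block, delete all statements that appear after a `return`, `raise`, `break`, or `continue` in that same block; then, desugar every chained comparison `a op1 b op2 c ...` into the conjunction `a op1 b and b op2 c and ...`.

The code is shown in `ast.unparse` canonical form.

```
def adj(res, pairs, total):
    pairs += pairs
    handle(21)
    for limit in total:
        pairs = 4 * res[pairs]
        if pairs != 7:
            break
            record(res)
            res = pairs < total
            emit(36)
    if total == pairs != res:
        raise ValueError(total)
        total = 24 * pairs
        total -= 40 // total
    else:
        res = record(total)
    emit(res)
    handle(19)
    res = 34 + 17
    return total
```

8

Transformed code:
def adj(res, pairs, total):
    pairs += pairs
    handle(21)
    for limit in total:
        pairs = 4 * res[pairs]
        if pairs != 7:
            break
    if total == pairs and pairs != res:
        raise ValueError(total)
    else:
        res = record(total)
    emit(res)
    handle(19)
    res = 34 + 17
    return total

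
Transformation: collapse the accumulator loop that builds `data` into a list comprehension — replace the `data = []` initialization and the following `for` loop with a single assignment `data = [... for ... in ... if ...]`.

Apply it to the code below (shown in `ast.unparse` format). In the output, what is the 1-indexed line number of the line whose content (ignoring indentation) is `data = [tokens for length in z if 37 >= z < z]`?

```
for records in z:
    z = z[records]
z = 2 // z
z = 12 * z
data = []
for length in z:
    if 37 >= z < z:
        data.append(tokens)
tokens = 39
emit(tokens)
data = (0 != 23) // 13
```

Transformed code:
for records in z:
    z = z[records]
z = 2 // z
z = 12 * z
data = [tokens for length in z if 37 >= z < z]
tokens = 39
emit(tokens)
data = (0 != 23) // 13

5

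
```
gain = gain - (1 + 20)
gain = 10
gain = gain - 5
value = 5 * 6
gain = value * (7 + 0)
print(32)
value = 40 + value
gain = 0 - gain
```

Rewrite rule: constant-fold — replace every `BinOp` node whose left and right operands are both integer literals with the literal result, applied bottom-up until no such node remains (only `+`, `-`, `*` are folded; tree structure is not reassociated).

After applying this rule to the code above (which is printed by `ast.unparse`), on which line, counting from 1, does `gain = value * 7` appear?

Transformed code:
gain = gain - 21
gain = 10
gain = gain - 5
value = 30
gain = value * 7
print(32)
value = 40 + value
gain = 0 - gain

5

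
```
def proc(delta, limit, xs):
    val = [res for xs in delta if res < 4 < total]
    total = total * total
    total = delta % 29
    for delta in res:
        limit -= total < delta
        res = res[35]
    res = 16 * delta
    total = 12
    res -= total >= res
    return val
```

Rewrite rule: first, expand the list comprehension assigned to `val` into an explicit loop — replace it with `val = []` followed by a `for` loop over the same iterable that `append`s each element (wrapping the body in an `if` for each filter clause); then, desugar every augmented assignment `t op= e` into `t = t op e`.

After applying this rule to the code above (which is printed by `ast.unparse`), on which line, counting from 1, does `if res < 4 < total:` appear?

4

Transformed code:
def proc(delta, limit, xs):
    val = []
    for xs in delta:
        if res < 4 < total:
            val.append(res)
    total = total * total
    total = delta % 29
    for delta in res:
        limit = limit - (total < delta)
        res = res[35]
    res = 16 * delta
    total = 12
    res = res - (total >= res)
    return val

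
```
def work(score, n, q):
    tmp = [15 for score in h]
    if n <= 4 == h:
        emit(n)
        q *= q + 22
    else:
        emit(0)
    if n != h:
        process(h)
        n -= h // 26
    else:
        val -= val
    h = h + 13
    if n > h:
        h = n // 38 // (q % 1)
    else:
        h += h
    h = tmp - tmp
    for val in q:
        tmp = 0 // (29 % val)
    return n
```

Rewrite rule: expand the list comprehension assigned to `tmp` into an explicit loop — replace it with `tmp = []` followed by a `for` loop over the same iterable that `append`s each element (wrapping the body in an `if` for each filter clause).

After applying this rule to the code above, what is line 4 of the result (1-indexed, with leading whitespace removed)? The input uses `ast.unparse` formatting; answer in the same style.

Transformed code:
def work(score, n, q):
    tmp = []
    for score in h:
        tmp.append(15)
    if n <= 4 == h:
        emit(n)
        q *= q + 22
    else:
        emit(0)
    if n != h:
        process(h)
        n -= h // 26
    else:
        val -= val
    h = h + 13
    if n > h:
        h = n // 38 // (q % 1)
    else:
        h += h
    h = tmp - tmp
    for val in q:
        tmp = 0 // (29 % val)
    return n

tmp.append(15)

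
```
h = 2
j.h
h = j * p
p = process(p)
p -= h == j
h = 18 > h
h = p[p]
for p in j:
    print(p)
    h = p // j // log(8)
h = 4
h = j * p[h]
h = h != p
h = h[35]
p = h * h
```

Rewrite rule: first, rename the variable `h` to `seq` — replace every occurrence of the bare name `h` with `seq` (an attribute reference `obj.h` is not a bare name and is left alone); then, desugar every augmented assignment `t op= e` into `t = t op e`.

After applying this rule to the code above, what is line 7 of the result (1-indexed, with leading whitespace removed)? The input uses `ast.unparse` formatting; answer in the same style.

seq = p[p]

Transformed code:
seq = 2
j.h
seq = j * p
p = process(p)
p = p - (seq == j)
seq = 18 > seq
seq = p[p]
for p in j:
    print(p)
    seq = p // j // log(8)
seq = 4
seq = j * p[seq]
seq = seq != p
seq = seq[35]
p = seq * seq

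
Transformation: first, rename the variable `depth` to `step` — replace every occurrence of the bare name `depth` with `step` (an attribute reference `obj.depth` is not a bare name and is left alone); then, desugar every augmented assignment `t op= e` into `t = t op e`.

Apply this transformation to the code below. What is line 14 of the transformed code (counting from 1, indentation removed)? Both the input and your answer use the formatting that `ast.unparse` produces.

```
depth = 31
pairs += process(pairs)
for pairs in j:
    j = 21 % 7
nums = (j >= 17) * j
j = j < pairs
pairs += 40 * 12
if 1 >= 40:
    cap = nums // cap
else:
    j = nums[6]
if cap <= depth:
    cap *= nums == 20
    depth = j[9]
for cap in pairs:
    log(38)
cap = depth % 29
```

step = j[9]

Transformed code:
step = 31
pairs = pairs + process(pairs)
for pairs in j:
    j = 21 % 7
nums = (j >= 17) * j
j = j < pairs
pairs = pairs + 40 * 12
if 1 >= 40:
    cap = nums // cap
else:
    j = nums[6]
if cap <= step:
    cap = cap * (nums == 20)
    step = j[9]
for cap in pairs:
    log(38)
cap = step % 29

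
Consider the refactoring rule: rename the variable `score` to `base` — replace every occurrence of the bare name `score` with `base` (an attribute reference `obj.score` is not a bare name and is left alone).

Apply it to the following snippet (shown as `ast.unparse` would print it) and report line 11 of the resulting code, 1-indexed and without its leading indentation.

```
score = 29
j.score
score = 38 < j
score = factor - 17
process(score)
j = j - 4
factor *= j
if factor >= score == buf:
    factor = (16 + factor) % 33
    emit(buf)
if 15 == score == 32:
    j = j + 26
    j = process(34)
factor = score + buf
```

if 15 == base == 32:

Transformed code:
base = 29
j.score
base = 38 < j
base = factor - 17
process(base)
j = j - 4
factor *= j
if factor >= base == buf:
    factor = (16 + factor) % 33
    emit(buf)
if 15 == base == 32:
    j = j + 26
    j = process(34)
factor = base + buf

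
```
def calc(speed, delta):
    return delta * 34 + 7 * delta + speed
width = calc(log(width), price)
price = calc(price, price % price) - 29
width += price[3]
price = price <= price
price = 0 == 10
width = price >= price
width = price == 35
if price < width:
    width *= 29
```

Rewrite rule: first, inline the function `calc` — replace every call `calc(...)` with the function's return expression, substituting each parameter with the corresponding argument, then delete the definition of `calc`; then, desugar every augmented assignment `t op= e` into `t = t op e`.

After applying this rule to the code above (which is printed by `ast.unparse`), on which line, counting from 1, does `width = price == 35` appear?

Transformed code:
width = price * 34 + 7 * price + log(width)
price = price % price * 34 + 7 * (price % price) + price - 29
width = width + price[3]
price = price <= price
price = 0 == 10
width = price >= price
width = price == 35
if price < width:
    width = width * 29

7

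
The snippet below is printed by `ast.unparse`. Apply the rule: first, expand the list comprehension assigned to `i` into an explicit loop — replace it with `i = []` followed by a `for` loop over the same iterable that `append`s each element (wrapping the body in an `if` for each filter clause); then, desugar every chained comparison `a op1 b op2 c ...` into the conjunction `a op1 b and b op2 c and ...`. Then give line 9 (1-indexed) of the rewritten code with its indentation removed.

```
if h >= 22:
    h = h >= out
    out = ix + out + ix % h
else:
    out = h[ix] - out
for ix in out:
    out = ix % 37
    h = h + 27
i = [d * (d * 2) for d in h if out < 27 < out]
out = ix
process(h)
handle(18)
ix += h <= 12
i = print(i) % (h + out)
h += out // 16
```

Transformed code:
if h >= 22:
    h = h >= out
    out = ix + out + ix % h
else:
    out = h[ix] - out
for ix in out:
    out = ix % 37
    h = h + 27
i = []
for d in h:
    if out < 27 and 27 < out:
        i.append(d * (d * 2))
out = ix
process(h)
handle(18)
ix += h <= 12
i = print(i) % (h + out)
h += out // 16

i = []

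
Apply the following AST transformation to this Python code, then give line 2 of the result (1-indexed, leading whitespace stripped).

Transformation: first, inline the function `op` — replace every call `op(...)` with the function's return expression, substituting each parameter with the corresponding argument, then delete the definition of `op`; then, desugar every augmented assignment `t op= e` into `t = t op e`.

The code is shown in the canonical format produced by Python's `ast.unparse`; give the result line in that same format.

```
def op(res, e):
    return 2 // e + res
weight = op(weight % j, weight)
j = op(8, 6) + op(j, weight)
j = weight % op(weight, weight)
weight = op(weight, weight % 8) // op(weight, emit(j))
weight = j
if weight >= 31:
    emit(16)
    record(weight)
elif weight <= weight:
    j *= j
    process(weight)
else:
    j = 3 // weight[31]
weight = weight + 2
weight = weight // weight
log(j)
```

j = 2 // 6 + 8 + (2 // weight + j)

Transformed code:
weight = 2 // weight + weight % j
j = 2 // 6 + 8 + (2 // weight + j)
j = weight % (2 // weight + weight)
weight = (2 // (weight % 8) + weight) // (2 // emit(j) + weight)
weight = j
if weight >= 31:
    emit(16)
    record(weight)
elif weight <= weight:
    j = j * j
    process(weight)
else:
    j = 3 // weight[31]
weight = weight + 2
weight = weight // weight
log(j)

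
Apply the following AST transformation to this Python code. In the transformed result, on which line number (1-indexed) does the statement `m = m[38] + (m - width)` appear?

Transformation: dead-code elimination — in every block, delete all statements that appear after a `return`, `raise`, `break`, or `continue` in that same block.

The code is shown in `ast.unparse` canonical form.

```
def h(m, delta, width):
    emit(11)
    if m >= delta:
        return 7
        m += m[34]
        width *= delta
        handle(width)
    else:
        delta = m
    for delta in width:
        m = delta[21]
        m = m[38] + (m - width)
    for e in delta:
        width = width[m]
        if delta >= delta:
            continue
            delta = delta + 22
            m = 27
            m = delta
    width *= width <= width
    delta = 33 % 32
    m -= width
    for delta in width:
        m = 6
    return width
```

9

Transformed code:
def h(m, delta, width):
    emit(11)
    if m >= delta:
        return 7
    else:
        delta = m
    for delta in width:
        m = delta[21]
        m = m[38] + (m - width)
    for e in delta:
        width = width[m]
        if delta >= delta:
            continue
    width *= width <= width
    delta = 33 % 32
    m -= width
    for delta in width:
        m = 6
    return width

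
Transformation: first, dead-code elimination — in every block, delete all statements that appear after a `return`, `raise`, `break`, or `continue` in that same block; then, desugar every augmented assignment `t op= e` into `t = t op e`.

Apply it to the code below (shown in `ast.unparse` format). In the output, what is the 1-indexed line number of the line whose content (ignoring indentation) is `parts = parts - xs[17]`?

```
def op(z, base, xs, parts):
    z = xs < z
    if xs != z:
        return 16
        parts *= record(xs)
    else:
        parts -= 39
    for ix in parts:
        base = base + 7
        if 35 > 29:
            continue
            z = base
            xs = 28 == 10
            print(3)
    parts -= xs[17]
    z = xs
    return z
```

11

Transformed code:
def op(z, base, xs, parts):
    z = xs < z
    if xs != z:
        return 16
    else:
        parts = parts - 39
    for ix in parts:
        base = base + 7
        if 35 > 29:
            continue
    parts = parts - xs[17]
    z = xs
    return z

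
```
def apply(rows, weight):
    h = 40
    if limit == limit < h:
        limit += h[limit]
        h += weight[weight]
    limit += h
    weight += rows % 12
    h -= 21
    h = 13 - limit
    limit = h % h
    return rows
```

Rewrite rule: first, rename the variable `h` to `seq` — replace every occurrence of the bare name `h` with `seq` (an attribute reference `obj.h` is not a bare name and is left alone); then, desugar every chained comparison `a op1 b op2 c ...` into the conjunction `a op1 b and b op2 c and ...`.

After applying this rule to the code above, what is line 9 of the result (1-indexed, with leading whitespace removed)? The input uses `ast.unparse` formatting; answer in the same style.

Transformed code:
def apply(rows, weight):
    seq = 40
    if limit == limit and limit < seq:
        limit += seq[limit]
        seq += weight[weight]
    limit += seq
    weight += rows % 12
    seq -= 21
    seq = 13 - limit
    limit = seq % seq
    return rows

seq = 13 - limit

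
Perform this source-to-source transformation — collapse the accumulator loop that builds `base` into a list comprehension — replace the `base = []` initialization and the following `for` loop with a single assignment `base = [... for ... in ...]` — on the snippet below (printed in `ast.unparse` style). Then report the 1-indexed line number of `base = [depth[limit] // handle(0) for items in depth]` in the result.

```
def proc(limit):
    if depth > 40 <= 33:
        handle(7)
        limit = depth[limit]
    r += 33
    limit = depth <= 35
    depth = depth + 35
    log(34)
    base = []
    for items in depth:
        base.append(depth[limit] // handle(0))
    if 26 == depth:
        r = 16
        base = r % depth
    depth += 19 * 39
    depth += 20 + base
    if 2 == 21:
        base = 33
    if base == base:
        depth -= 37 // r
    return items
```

Transformed code:
def proc(limit):
    if depth > 40 <= 33:
        handle(7)
        limit = depth[limit]
    r += 33
    limit = depth <= 35
    depth = depth + 35
    log(34)
    base = [depth[limit] // handle(0) for items in depth]
    if 26 == depth:
        r = 16
        base = r % depth
    depth += 19 * 39
    depth += 20 + base
    if 2 == 21:
        base = 33
    if base == base:
        depth -= 37 // r
    return items

9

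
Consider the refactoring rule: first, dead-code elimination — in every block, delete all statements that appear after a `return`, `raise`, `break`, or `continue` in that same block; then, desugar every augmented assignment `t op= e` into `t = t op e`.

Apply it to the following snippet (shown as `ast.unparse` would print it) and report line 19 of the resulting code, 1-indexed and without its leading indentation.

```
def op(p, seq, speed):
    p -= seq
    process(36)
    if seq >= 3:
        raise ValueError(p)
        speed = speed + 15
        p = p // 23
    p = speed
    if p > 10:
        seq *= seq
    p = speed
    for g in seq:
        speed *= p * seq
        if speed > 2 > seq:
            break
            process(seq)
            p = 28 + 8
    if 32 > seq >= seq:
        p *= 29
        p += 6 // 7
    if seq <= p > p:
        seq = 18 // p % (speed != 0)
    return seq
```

Transformed code:
def op(p, seq, speed):
    p = p - seq
    process(36)
    if seq >= 3:
        raise ValueError(p)
    p = speed
    if p > 10:
        seq = seq * seq
    p = speed
    for g in seq:
        speed = speed * (p * seq)
        if speed > 2 > seq:
            break
    if 32 > seq >= seq:
        p = p * 29
        p = p + 6 // 7
    if seq <= p > p:
        seq = 18 // p % (speed != 0)
    return seq

return seq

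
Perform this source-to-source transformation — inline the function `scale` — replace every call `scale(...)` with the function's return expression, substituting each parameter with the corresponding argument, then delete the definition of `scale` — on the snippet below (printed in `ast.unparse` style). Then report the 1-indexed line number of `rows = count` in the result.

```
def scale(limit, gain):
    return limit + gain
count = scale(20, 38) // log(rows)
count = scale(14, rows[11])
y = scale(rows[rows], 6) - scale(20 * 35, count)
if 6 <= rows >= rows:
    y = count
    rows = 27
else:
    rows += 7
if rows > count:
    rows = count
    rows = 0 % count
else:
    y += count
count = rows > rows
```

10

Transformed code:
count = (20 + 38) // log(rows)
count = 14 + rows[11]
y = rows[rows] + 6 - (20 * 35 + count)
if 6 <= rows >= rows:
    y = count
    rows = 27
else:
    rows += 7
if rows > count:
    rows = count
    rows = 0 % count
else:
    y += count
count = rows > rows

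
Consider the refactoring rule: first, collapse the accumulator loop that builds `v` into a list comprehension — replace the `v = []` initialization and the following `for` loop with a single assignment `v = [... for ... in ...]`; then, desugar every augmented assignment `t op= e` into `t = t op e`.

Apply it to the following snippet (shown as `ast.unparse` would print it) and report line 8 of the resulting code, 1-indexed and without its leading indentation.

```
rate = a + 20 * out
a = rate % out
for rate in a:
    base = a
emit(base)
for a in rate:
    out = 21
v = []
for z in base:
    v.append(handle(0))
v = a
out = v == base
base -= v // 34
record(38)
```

v = [handle(0) for z in base]

Transformed code:
rate = a + 20 * out
a = rate % out
for rate in a:
    base = a
emit(base)
for a in rate:
    out = 21
v = [handle(0) for z in base]
v = a
out = v == base
base = base - v // 34
record(38)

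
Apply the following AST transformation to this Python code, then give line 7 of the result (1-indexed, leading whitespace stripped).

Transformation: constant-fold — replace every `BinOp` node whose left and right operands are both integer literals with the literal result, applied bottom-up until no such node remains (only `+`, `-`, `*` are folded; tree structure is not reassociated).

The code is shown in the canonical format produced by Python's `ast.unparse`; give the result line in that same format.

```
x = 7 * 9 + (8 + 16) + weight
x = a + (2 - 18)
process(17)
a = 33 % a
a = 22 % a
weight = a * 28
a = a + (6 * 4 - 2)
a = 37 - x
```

Transformed code:
x = 87 + weight
x = a + -16
process(17)
a = 33 % a
a = 22 % a
weight = a * 28
a = a + 22
a = 37 - x

a = a + 22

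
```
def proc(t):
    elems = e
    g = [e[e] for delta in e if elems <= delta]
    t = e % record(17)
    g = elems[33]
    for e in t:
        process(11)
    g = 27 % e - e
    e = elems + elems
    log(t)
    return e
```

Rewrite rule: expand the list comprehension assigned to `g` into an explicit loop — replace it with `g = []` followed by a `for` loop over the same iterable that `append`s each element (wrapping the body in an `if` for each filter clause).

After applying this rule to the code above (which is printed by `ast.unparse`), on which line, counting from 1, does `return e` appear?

Transformed code:
def proc(t):
    elems = e
    g = []
    for delta in e:
        if elems <= delta:
            g.append(e[e])
    t = e % record(17)
    g = elems[33]
    for e in t:
        process(11)
    g = 27 % e - e
    e = elems + elems
    log(t)
    return e

14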